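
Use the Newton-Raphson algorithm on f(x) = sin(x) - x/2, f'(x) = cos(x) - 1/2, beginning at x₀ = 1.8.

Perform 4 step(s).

f(x) = sin(x) - x/2
f'(x) = cos(x) - 1/2
x₀ = 1.8

Newton-Raphson formula: x_{n+1} = x_n - f(x_n)/f'(x_n)

Iteration 1:
  f(1.800000) = 0.073848
  f'(1.800000) = -0.727202
  x_1 = 1.800000 - 0.073848/(-0.727202) = 1.901550
Iteration 2:
  f(1.901550) = -0.004977
  f'(1.901550) = -0.824756
  x_2 = 1.901550 - (-0.004977)/(-0.824756) = 1.895515
Iteration 3:
  f(1.895515) = -0.000017
  f'(1.895515) = -0.819042
  x_3 = 1.895515 - (-0.000017)/(-0.819042) = 1.895494
Iteration 4:
  f(1.895494) = 0.000000
  f'(1.895494) = -0.819023
  x_4 = 1.895494 - 0.000000/(-0.819023) = 1.895494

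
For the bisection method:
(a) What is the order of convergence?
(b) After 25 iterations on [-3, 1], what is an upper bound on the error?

(a) Bisection has linear (order 1) convergence; the error is halved each step.

(b) Error bound = (b-a)/2^n = (1 - (-3))/2^{25}
    = 4/2^{25}

(a) 1 (linear); (b) error ≤ 1.19e-07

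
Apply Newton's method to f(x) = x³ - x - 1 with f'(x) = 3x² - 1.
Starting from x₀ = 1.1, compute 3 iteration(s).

f(x) = x³ - x - 1
f'(x) = 3x² - 1
x₀ = 1.1

Newton-Raphson formula: x_{n+1} = x_n - f(x_n)/f'(x_n)

Iteration 1:
  f(1.100000) = -0.769000
  f'(1.100000) = 2.630000
  x_1 = 1.100000 - (-0.769000)/2.630000 = 1.392395
Iteration 2:
  f(1.392395) = 0.307132
  f'(1.392395) = 4.816295
  x_2 = 1.392395 - 0.307132/4.816295 = 1.328626
Iteration 3:
  f(1.328626) = 0.016727
  f'(1.328626) = 4.295742
  x_3 = 1.328626 - 0.016727/4.295742 = 1.324732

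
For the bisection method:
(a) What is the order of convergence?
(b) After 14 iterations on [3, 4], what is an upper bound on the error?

(a) Bisection has linear (order 1) convergence; the error is halved each step.

(b) Error bound = (b-a)/2^n = (4 - 3)/2^{14}
    = 1/2^{14}

(a) 1 (linear); (b) error ≤ 6.10e-05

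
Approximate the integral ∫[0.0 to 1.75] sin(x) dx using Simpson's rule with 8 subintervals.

f(x) = sin(x)
a = 0.0, b = 1.75, n = 8
h = (b - a)/n = 0.218750

Simpson's rule: (h/3)[f(x₀) + 4f(x₁) + 2f(x₂) + ... + f(xₙ)]

x_0 = 0.0000, f(x_0) = 0.000000, coefficient = 1
x_1 = 0.2188, f(x_1) = 0.217010, coefficient = 4
x_2 = 0.4375, f(x_2) = 0.423676, coefficient = 2
x_3 = 0.6562, f(x_3) = 0.610150, coefficient = 4
x_4 = 0.8750, f(x_4) = 0.767544, coefficient = 2
x_5 = 1.0938, f(x_5) = 0.888355, coefficient = 4
x_6 = 1.3125, f(x_6) = 0.966827, coefficient = 2
x_7 = 1.5312, f(x_7) = 0.999218, coefficient = 4
x_8 = 1.7500, f(x_8) = 0.983986, coefficient = 1

I ≈ (0.218750/3) × 16.159010 = 1.178261
Exact value: 1.178246
Error: 0.000015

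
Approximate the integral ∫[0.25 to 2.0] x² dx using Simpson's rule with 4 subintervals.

f(x) = x²
a = 0.25, b = 2.0, n = 4
h = (b - a)/n = 0.437500

Simpson's rule: (h/3)[f(x₀) + 4f(x₁) + 2f(x₂) + ... + f(xₙ)]

x_0 = 0.2500, f(x_0) = 0.062500, coefficient = 1
x_1 = 0.6875, f(x_1) = 0.472656, coefficient = 4
x_2 = 1.1250, f(x_2) = 1.265625, coefficient = 2
x_3 = 1.5625, f(x_3) = 2.441406, coefficient = 4
x_4 = 2.0000, f(x_4) = 4.000000, coefficient = 1

I ≈ (0.437500/3) × 18.250000 = 2.661458
Exact value: 2.661458
Error: 0.000000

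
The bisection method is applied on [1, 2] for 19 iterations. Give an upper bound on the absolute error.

Bisection error bound: |error| ≤ (b-a)/2^n
|error| ≤ (2 - 1)/2^19 = 1/2^19
|error| ≤ 0.0000019073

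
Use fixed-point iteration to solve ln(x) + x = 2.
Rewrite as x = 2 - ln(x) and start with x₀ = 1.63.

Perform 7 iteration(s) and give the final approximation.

Equation: ln(x) + x = 2
Fixed-point form: x = 2 - ln(x)
x₀ = 1.63

x_1 = g(1.630000) = 1.511420
x_2 = g(1.511420) = 1.586950
x_3 = g(1.586950) = 1.538186
x_4 = g(1.538186) = 1.569396
x_5 = g(1.569396) = 1.549309
x_6 = g(1.549309) = 1.562191
x_7 = g(1.562191) = 1.553911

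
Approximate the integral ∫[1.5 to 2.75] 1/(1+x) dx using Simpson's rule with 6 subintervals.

f(x) = 1/(1+x)
a = 1.5, b = 2.75, n = 6
h = (b - a)/n = 0.208333

Simpson's rule: (h/3)[f(x₀) + 4f(x₁) + 2f(x₂) + ... + f(xₙ)]

x_0 = 1.5000, f(x_0) = 0.400000, coefficient = 1
x_1 = 1.7083, f(x_1) = 0.369231, coefficient = 4
x_2 = 1.9167, f(x_2) = 0.342857, coefficient = 2
x_3 = 2.1250, f(x_3) = 0.320000, coefficient = 4
x_4 = 2.3333, f(x_4) = 0.300000, coefficient = 2
x_5 = 2.5417, f(x_5) = 0.282353, coefficient = 4
x_6 = 2.7500, f(x_6) = 0.266667, coefficient = 1

I ≈ (0.208333/3) × 5.838716 = 0.405466
Exact value: 0.405465
Error: 0.000001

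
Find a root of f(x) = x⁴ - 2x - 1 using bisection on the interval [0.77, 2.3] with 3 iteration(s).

f(x) = x⁴ - 2x - 1
Initial interval: [0.77, 2.3]

Iteration 1:
  c_1 = (0.770000 + 2.300000)/2 = 1.535000
  f(c_1) = f(1.535000) = 1.481796
  f(a) × f(c) < 0, new interval: [0.770000, 1.535000]
Iteration 2:
  c_2 = (0.770000 + 1.535000)/2 = 1.152500
  f(c_2) = f(1.152500) = -1.540735
  f(a) × f(c) ≥ 0, new interval: [1.152500, 1.535000]
Iteration 3:
  c_3 = (1.152500 + 1.535000)/2 = 1.343750
  f(c_3) = f(1.343750) = -0.427077
  f(a) × f(c) ≥ 0, new interval: [1.343750, 1.535000]

After 3 iteration(s), the approximation is c_3 = 1.343750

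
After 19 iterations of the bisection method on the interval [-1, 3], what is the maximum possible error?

Bisection error bound: |error| ≤ (b-a)/2^n
|error| ≤ (3 - (-1))/2^19 = 4/2^19
|error| ≤ 0.0000076294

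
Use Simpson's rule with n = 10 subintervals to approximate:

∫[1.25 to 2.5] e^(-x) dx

f(x) = e^(-x)
a = 1.25, b = 2.5, n = 10
h = (b - a)/n = 0.125000

Simpson's rule: (h/3)[f(x₀) + 4f(x₁) + 2f(x₂) + ... + f(xₙ)]

x_0 = 1.2500, f(x_0) = 0.286505, coefficient = 1
x_1 = 1.3750, f(x_1) = 0.252840, coefficient = 4
x_2 = 1.5000, f(x_2) = 0.223130, coefficient = 2
x_3 = 1.6250, f(x_3) = 0.196912, coefficient = 4
x_4 = 1.7500, f(x_4) = 0.173774, coefficient = 2
x_5 = 1.8750, f(x_5) = 0.153355, coefficient = 4
x_6 = 2.0000, f(x_6) = 0.135335, coefficient = 2
x_7 = 2.1250, f(x_7) = 0.119433, coefficient = 4
x_8 = 2.2500, f(x_8) = 0.105399, coefficient = 2
x_9 = 2.3750, f(x_9) = 0.093014, coefficient = 4
x_10 = 2.5000, f(x_10) = 0.082085, coefficient = 1

I ≈ (0.125000/3) × 4.906082 = 0.204420
Exact value: 0.204420
Error: 0.000000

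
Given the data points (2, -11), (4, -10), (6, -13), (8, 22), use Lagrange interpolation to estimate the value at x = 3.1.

Lagrange interpolation formula:
P(x) = Σ yᵢ × Lᵢ(x)
where Lᵢ(x) = Π_{j≠i} (x - xⱼ)/(xᵢ - xⱼ)

L_0(3.1) = (3.1 - 4)/(2 - 4) × (3.1 - 6)/(2 - 6) × (3.1 - 8)/(2 - 8) = 0.266437
L_1(3.1) = (3.1 - 2)/(4 - 2) × (3.1 - 6)/(4 - 6) × (3.1 - 8)/(4 - 8) = 0.976938
L_2(3.1) = (3.1 - 2)/(6 - 2) × (3.1 - 4)/(6 - 4) × (3.1 - 8)/(6 - 8) = -0.303187
L_3(3.1) = (3.1 - 2)/(8 - 2) × (3.1 - 4)/(8 - 4) × (3.1 - 6)/(8 - 6) = 0.059812

P(3.1) = (-11)×L_0(3.1) + (-10)×L_1(3.1) + (-13)×L_2(3.1) + 22×L_3(3.1)
P(3.1) = -7.442875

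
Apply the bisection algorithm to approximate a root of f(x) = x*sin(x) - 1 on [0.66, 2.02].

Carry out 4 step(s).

f(x) = x*sin(x) - 1
Initial interval: [0.66, 2.02]

Iteration 1:
  c_1 = (0.660000 + 2.020000)/2 = 1.340000
  f(c_1) = f(1.340000) = 0.304469
  f(a) × f(c) < 0, new interval: [0.660000, 1.340000]
Iteration 2:
  c_2 = (0.660000 + 1.340000)/2 = 1.000000
  f(c_2) = f(1.000000) = -0.158529
  f(a) × f(c) ≥ 0, new interval: [1.000000, 1.340000]
Iteration 3:
  c_3 = (1.000000 + 1.340000)/2 = 1.170000
  f(c_3) = f(1.170000) = 0.077278
  f(a) × f(c) < 0, new interval: [1.000000, 1.170000]
Iteration 4:
  c_4 = (1.000000 + 1.170000)/2 = 1.085000
  f(c_4) = f(1.085000) = -0.040531
  f(a) × f(c) ≥ 0, new interval: [1.085000, 1.170000]

After 4 iteration(s), the approximation is c_4 = 1.085000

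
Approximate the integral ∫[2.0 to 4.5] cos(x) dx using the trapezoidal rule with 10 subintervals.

f(x) = cos(x)
a = 2.0, b = 4.5, n = 10
h = (b - a)/n = 0.250000

Trapezoidal rule: (h/2)[f(x₀) + 2f(x₁) + 2f(x₂) + ... + f(xₙ)]

x_0 = 2.0000, f(x_0) = -0.416147, coefficient = 1
x_1 = 2.2500, f(x_1) = -0.628174, coefficient = 2
x_2 = 2.5000, f(x_2) = -0.801144, coefficient = 2
x_3 = 2.7500, f(x_3) = -0.924302, coefficient = 2
x_4 = 3.0000, f(x_4) = -0.989992, coefficient = 2
x_5 = 3.2500, f(x_5) = -0.994130, coefficient = 2
x_6 = 3.5000, f(x_6) = -0.936457, coefficient = 2
x_7 = 3.7500, f(x_7) = -0.820559, coefficient = 2
x_8 = 4.0000, f(x_8) = -0.653644, coefficient = 2
x_9 = 4.2500, f(x_9) = -0.446087, coefficient = 2
x_10 = 4.5000, f(x_10) = -0.210796, coefficient = 1

I ≈ (0.250000/2) × -15.015921 = -1.876990
Exact value: -1.886828
Error: 0.009837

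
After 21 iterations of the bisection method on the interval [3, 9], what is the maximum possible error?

Bisection error bound: |error| ≤ (b-a)/2^n
|error| ≤ (9 - 3)/2^21 = 6/2^21
|error| ≤ 0.0000028610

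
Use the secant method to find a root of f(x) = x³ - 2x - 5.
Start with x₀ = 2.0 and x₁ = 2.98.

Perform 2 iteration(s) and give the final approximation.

f(x) = x³ - 2x - 5
x₀ = 2.0, x₁ = 2.98

Secant formula: x_{n+1} = x_n - f(x_n)(x_n - x_{n-1})/(f(x_n) - f(x_{n-1}))

Iteration 1:
  f(2.000000) = -1.000000
  f(2.980000) = 15.503592
  x_2 = 2.980000 - 15.503592×(2.980000 - 2.000000)/(15.503592 - (-1.000000))
       = 2.059381
Iteration 2:
  f(2.980000) = 15.503592
  f(2.059381) = -0.384824
  x_3 = 2.059381 - (-0.384824)×(2.059381 - 2.980000)/(-0.384824 - 15.503592)
       = 2.081679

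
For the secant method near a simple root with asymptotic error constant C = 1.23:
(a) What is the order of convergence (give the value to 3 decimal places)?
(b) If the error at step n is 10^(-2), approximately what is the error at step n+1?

(a) Secant method has superlinear convergence with order φ = (1+√5)/2 ≈ 1.618.
    This means |e_{n+1}| ≈ C|e_n|^1.618.

(b) With |e_n| = 10^(-2) and C = 1.23:
    |e_{n+1}| ≈ 1.23 × (10^(-2))^1.618 = 1.23 × 10^(-3.24)

(a) ≈ 1.618 (golden ratio); (b) |e_{n+1}| ≈ 7.142e-04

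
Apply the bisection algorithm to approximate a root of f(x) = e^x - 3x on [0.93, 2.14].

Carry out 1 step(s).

f(x) = e^x - 3x
Initial interval: [0.93, 2.14]

Iteration 1:
  c_1 = (0.930000 + 2.140000)/2 = 1.535000
  f(c_1) = f(1.535000) = 0.036326
  f(a) × f(c) < 0, new interval: [0.930000, 1.535000]

After 1 iteration(s), the approximation is c_1 = 1.535000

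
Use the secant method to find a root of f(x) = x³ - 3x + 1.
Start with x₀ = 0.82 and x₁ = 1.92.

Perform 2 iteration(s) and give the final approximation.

f(x) = x³ - 3x + 1
x₀ = 0.82, x₁ = 1.92

Secant formula: x_{n+1} = x_n - f(x_n)(x_n - x_{n-1})/(f(x_n) - f(x_{n-1}))

Iteration 1:
  f(0.820000) = -0.908632
  f(1.920000) = 2.317888
  x_2 = 1.920000 - 2.317888×(1.920000 - 0.820000)/(2.317888 - (-0.908632))
       = 1.129775
Iteration 2:
  f(1.920000) = 2.317888
  f(1.129775) = -0.947290
  x_3 = 1.129775 - (-0.947290)×(1.129775 - 1.920000)/(-0.947290 - 2.317888)
       = 1.359034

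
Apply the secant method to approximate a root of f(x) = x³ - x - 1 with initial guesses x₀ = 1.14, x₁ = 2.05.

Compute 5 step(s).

f(x) = x³ - x - 1
x₀ = 1.14, x₁ = 2.05

Secant formula: x_{n+1} = x_n - f(x_n)(x_n - x_{n-1})/(f(x_n) - f(x_{n-1}))

Iteration 1:
  f(1.140000) = -0.658456
  f(2.050000) = 5.565125
  x_2 = 2.050000 - 5.565125×(2.050000 - 1.140000)/(5.565125 - (-0.658456))
       = 1.236278
Iteration 2:
  f(2.050000) = 5.565125
  f(1.236278) = -0.346771
  x_3 = 1.236278 - (-0.346771)×(1.236278 - 2.050000)/(-0.346771 - 5.565125)
       = 1.284008
Iteration 3:
  f(1.236278) = -0.346771
  f(1.284008) = -0.167093
  x_4 = 1.284008 - (-0.167093)×(1.284008 - 1.236278)/(-0.167093 - (-0.346771))
       = 1.328395
Iteration 4:
  f(1.284008) = -0.167093
  f(1.328395) = 0.015737
  x_5 = 1.328395 - 0.015737×(1.328395 - 1.284008)/(0.015737 - (-0.167093))
       = 1.324575
Iteration 5:
  f(1.328395) = 0.015737
  f(1.324575) = -0.000610
  x_6 = 1.324575 - (-0.000610)×(1.324575 - 1.328395)/(-0.000610 - 0.015737)
       = 1.324717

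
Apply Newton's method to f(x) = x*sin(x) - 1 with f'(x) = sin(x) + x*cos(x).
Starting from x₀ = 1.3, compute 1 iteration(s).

f(x) = x*sin(x) - 1
f'(x) = sin(x) + x*cos(x)
x₀ = 1.3

Newton-Raphson formula: x_{n+1} = x_n - f(x_n)/f'(x_n)

Iteration 1:
  f(1.300000) = 0.252626
  f'(1.300000) = 1.311307
  x_1 = 1.300000 - 0.252626/1.311307 = 1.107348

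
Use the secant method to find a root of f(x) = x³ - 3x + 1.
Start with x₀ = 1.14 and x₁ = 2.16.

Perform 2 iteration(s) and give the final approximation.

f(x) = x³ - 3x + 1
x₀ = 1.14, x₁ = 2.16

Secant formula: x_{n+1} = x_n - f(x_n)(x_n - x_{n-1})/(f(x_n) - f(x_{n-1}))

Iteration 1:
  f(1.140000) = -0.938456
  f(2.160000) = 4.597696
  x_2 = 2.160000 - 4.597696×(2.160000 - 1.140000)/(4.597696 - (-0.938456))
       = 1.312904
Iteration 2:
  f(2.160000) = 4.597696
  f(1.312904) = -0.675636
  x_3 = 1.312904 - (-0.675636)×(1.312904 - 2.160000)/(-0.675636 - 4.597696)
       = 1.421437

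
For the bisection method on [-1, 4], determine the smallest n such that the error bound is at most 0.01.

We need (b-a)/2^n ≤ 0.01
(4 - (-1))/2^n ≤ 0.01
5/2^n ≤ 0.01
2^n ≥ 500
n ≥ log₂(500) = 8.97
n ≥ 9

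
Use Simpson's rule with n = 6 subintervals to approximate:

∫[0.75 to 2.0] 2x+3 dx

f(x) = 2x+3
a = 0.75, b = 2.0, n = 6
h = (b - a)/n = 0.208333

Simpson's rule: (h/3)[f(x₀) + 4f(x₁) + 2f(x₂) + ... + f(xₙ)]

x_0 = 0.7500, f(x_0) = 4.500000, coefficient = 1
x_1 = 0.9583, f(x_1) = 4.916667, coefficient = 4
x_2 = 1.1667, f(x_2) = 5.333333, coefficient = 2
x_3 = 1.3750, f(x_3) = 5.750000, coefficient = 4
x_4 = 1.5833, f(x_4) = 6.166667, coefficient = 2
x_5 = 1.7917, f(x_5) = 6.583333, coefficient = 4
x_6 = 2.0000, f(x_6) = 7.000000, coefficient = 1

I ≈ (0.208333/3) × 103.500000 = 7.187500
Exact value: 7.187500
Error: 0.000000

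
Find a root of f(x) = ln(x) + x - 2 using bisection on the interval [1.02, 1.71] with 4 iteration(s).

f(x) = ln(x) + x - 2
Initial interval: [1.02, 1.71]

Iteration 1:
  c_1 = (1.020000 + 1.710000)/2 = 1.365000
  f(c_1) = f(1.365000) = -0.323846
  f(a) × f(c) ≥ 0, new interval: [1.365000, 1.710000]
Iteration 2:
  c_2 = (1.365000 + 1.710000)/2 = 1.537500
  f(c_2) = f(1.537500) = -0.032342
  f(a) × f(c) ≥ 0, new interval: [1.537500, 1.710000]
Iteration 3:
  c_3 = (1.537500 + 1.710000)/2 = 1.623750
  f(c_3) = f(1.623750) = 0.108488
  f(a) × f(c) < 0, new interval: [1.537500, 1.623750]
Iteration 4:
  c_4 = (1.537500 + 1.623750)/2 = 1.580625
  f(c_4) = f(1.580625) = 0.038445
  f(a) × f(c) < 0, new interval: [1.537500, 1.580625]

After 4 iteration(s), the approximation is c_4 = 1.580625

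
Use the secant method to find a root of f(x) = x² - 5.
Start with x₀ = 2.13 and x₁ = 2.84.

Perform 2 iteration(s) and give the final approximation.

f(x) = x² - 5
x₀ = 2.13, x₁ = 2.84

Secant formula: x_{n+1} = x_n - f(x_n)(x_n - x_{n-1})/(f(x_n) - f(x_{n-1}))

Iteration 1:
  f(2.130000) = -0.463100
  f(2.840000) = 3.065600
  x_2 = 2.840000 - 3.065600×(2.840000 - 2.130000)/(3.065600 - (-0.463100))
       = 2.223179
Iteration 2:
  f(2.840000) = 3.065600
  f(2.223179) = -0.057475
  x_3 = 2.223179 - (-0.057475)×(2.223179 - 2.840000)/(-0.057475 - 3.065600)
       = 2.234531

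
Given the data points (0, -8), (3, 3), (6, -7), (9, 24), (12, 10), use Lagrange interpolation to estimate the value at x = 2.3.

Lagrange interpolation formula:
P(x) = Σ yᵢ × Lᵢ(x)
where Lᵢ(x) = Π_{j≠i} (x - xⱼ)/(xᵢ - xⱼ)

L_0(2.3) = (2.3 - 3)/(0 - 3) × (2.3 - 6)/(0 - 6) × (2.3 - 9)/(0 - 9) × (2.3 - 12)/(0 - 12) = 0.086586
L_1(2.3) = (2.3 - 0)/(3 - 0) × (2.3 - 6)/(3 - 6) × (2.3 - 9)/(3 - 9) × (2.3 - 12)/(3 - 12) = 1.137994
L_2(2.3) = (2.3 - 0)/(6 - 0) × (2.3 - 3)/(6 - 3) × (2.3 - 9)/(6 - 9) × (2.3 - 12)/(6 - 12) = -0.322944
L_3(2.3) = (2.3 - 0)/(9 - 0) × (2.3 - 3)/(9 - 3) × (2.3 - 6)/(9 - 6) × (2.3 - 12)/(9 - 12) = 0.118895
L_4(2.3) = (2.3 - 0)/(12 - 0) × (2.3 - 3)/(12 - 3) × (2.3 - 6)/(12 - 6) × (2.3 - 9)/(12 - 9) = -0.020531

P(2.3) = (-8)×L_0(2.3) + 3×L_1(2.3) + (-7)×L_2(2.3) + 24×L_3(2.3) + 10×L_4(2.3)
P(2.3) = 7.630066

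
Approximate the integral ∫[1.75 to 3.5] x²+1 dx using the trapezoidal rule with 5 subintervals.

f(x) = x²+1
a = 1.75, b = 3.5, n = 5
h = (b - a)/n = 0.350000

Trapezoidal rule: (h/2)[f(x₀) + 2f(x₁) + 2f(x₂) + ... + f(xₙ)]

x_0 = 1.7500, f(x_0) = 4.062500, coefficient = 1
x_1 = 2.1000, f(x_1) = 5.410000, coefficient = 2
x_2 = 2.4500, f(x_2) = 7.002500, coefficient = 2
x_3 = 2.8000, f(x_3) = 8.840000, coefficient = 2
x_4 = 3.1500, f(x_4) = 10.922500, coefficient = 2
x_5 = 3.5000, f(x_5) = 13.250000, coefficient = 1

I ≈ (0.350000/2) × 81.662500 = 14.290937
Exact value: 14.255208
Error: 0.035729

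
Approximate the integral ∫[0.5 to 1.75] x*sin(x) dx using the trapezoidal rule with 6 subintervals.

f(x) = x*sin(x)
a = 0.5, b = 1.75, n = 6
h = (b - a)/n = 0.208333

Trapezoidal rule: (h/2)[f(x₀) + 2f(x₁) + 2f(x₂) + ... + f(xₙ)]

x_0 = 0.5000, f(x_0) = 0.239713, coefficient = 1
x_1 = 0.7083, f(x_1) = 0.460820, coefficient = 2
x_2 = 0.9167, f(x_2) = 0.727446, coefficient = 2
x_3 = 1.1250, f(x_3) = 1.015051, coefficient = 2
x_4 = 1.3333, f(x_4) = 1.295917, coefficient = 2
x_5 = 1.5417, f(x_5) = 1.541013, coefficient = 2
x_6 = 1.7500, f(x_6) = 1.721975, coefficient = 1

I ≈ (0.208333/2) × 12.042182 = 1.254394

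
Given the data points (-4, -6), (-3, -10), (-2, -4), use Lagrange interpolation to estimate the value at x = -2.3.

Lagrange interpolation formula:
P(x) = Σ yᵢ × Lᵢ(x)
where Lᵢ(x) = Π_{j≠i} (x - xⱼ)/(xᵢ - xⱼ)

L_0(-2.3) = (-2.3 - (-3))/(-4 - (-3)) × (-2.3 - (-2))/(-4 - (-2)) = -0.105000
L_1(-2.3) = (-2.3 - (-4))/(-3 - (-4)) × (-2.3 - (-2))/(-3 - (-2)) = 0.510000
L_2(-2.3) = (-2.3 - (-4))/(-2 - (-4)) × (-2.3 - (-3))/(-2 - (-3)) = 0.595000

P(-2.3) = (-6)×L_0(-2.3) + (-10)×L_1(-2.3) + (-4)×L_2(-2.3)
P(-2.3) = -6.850000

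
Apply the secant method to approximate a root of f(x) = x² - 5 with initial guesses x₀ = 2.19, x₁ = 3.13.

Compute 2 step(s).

f(x) = x² - 5
x₀ = 2.19, x₁ = 3.13

Secant formula: x_{n+1} = x_n - f(x_n)(x_n - x_{n-1})/(f(x_n) - f(x_{n-1}))

Iteration 1:
  f(2.190000) = -0.203900
  f(3.130000) = 4.796900
  x_2 = 3.130000 - 4.796900×(3.130000 - 2.190000)/(4.796900 - (-0.203900))
       = 2.228327
Iteration 2:
  f(3.130000) = 4.796900
  f(2.228327) = -0.034558
  x_3 = 2.228327 - (-0.034558)×(2.228327 - 3.130000)/(-0.034558 - 4.796900)
       = 2.234777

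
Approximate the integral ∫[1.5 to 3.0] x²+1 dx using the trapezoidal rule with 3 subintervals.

f(x) = x²+1
a = 1.5, b = 3.0, n = 3
h = (b - a)/n = 0.500000

Trapezoidal rule: (h/2)[f(x₀) + 2f(x₁) + 2f(x₂) + ... + f(xₙ)]

x_0 = 1.5000, f(x_0) = 3.250000, coefficient = 1
x_1 = 2.0000, f(x_1) = 5.000000, coefficient = 2
x_2 = 2.5000, f(x_2) = 7.250000, coefficient = 2
x_3 = 3.0000, f(x_3) = 10.000000, coefficient = 1

I ≈ (0.500000/2) × 37.750000 = 9.437500
Exact value: 9.375000
Error: 0.062500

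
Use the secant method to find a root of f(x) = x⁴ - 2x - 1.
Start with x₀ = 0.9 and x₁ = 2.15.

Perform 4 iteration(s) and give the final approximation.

f(x) = x⁴ - 2x - 1
x₀ = 0.9, x₁ = 2.15

Secant formula: x_{n+1} = x_n - f(x_n)(x_n - x_{n-1})/(f(x_n) - f(x_{n-1}))

Iteration 1:
  f(0.900000) = -2.143900
  f(2.150000) = 16.067506
  x_2 = 2.150000 - 16.067506×(2.150000 - 0.900000)/(16.067506 - (-2.143900))
       = 1.047154
Iteration 2:
  f(2.150000) = 16.067506
  f(1.047154) = -1.891928
  x_3 = 1.047154 - (-1.891928)×(1.047154 - 2.150000)/(-1.891928 - 16.067506)
       = 1.163332
Iteration 3:
  f(1.047154) = -1.891928
  f(1.163332) = -1.495129
  x_4 = 1.163332 - (-1.495129)×(1.163332 - 1.047154)/(-1.495129 - (-1.891928))
       = 1.601092
Iteration 4:
  f(1.163332) = -1.495129
  f(1.601092) = 2.369328
  x_5 = 1.601092 - 2.369328×(1.601092 - 1.163332)/(2.369328 - (-1.495129))
       = 1.332698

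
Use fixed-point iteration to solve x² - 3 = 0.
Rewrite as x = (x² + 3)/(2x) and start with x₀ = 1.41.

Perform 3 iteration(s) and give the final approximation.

Equation: x² - 3 = 0
Fixed-point form: x = (x² + 3)/(2x)
x₀ = 1.41

x_1 = g(1.410000) = 1.768830
x_2 = g(1.768830) = 1.732433
x_3 = g(1.732433) = 1.732051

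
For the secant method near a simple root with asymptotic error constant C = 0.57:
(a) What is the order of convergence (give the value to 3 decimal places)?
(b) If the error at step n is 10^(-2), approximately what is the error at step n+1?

(a) Secant method has superlinear convergence with order φ = (1+√5)/2 ≈ 1.618.
    This means |e_{n+1}| ≈ C|e_n|^1.618.

(b) With |e_n| = 10^(-2) and C = 0.57:
    |e_{n+1}| ≈ 0.57 × (10^(-2))^1.618 = 0.57 × 10^(-3.24)

(a) ≈ 1.618 (golden ratio); (b) |e_{n+1}| ≈ 3.310e-04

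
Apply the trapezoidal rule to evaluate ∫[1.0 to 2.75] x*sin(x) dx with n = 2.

f(x) = x*sin(x)
a = 1.0, b = 2.75, n = 2
h = (b - a)/n = 0.875000

Trapezoidal rule: (h/2)[f(x₀) + 2f(x₁) + 2f(x₂) + ... + f(xₙ)]

x_0 = 1.0000, f(x_0) = 0.841471, coefficient = 1
x_1 = 1.8750, f(x_1) = 1.788911, coefficient = 2
x_2 = 2.7500, f(x_2) = 1.049568, coefficient = 1

I ≈ (0.875000/2) × 5.468860 = 2.392626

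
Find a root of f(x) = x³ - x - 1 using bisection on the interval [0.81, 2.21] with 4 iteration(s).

f(x) = x³ - x - 1
Initial interval: [0.81, 2.21]

Iteration 1:
  c_1 = (0.810000 + 2.210000)/2 = 1.510000
  f(c_1) = f(1.510000) = 0.932951
  f(a) × f(c) < 0, new interval: [0.810000, 1.510000]
Iteration 2:
  c_2 = (0.810000 + 1.510000)/2 = 1.160000
  f(c_2) = f(1.160000) = -0.599104
  f(a) × f(c) ≥ 0, new interval: [1.160000, 1.510000]
Iteration 3:
  c_3 = (1.160000 + 1.510000)/2 = 1.335000
  f(c_3) = f(1.335000) = 0.044270
  f(a) × f(c) < 0, new interval: [1.160000, 1.335000]
Iteration 4:
  c_4 = (1.160000 + 1.335000)/2 = 1.247500
  f(c_4) = f(1.247500) = -0.306070
  f(a) × f(c) ≥ 0, new interval: [1.247500, 1.335000]

After 4 iteration(s), the approximation is c_4 = 1.247500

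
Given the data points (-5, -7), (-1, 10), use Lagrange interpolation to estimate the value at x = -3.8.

Lagrange interpolation formula:
P(x) = Σ yᵢ × Lᵢ(x)
where Lᵢ(x) = Π_{j≠i} (x - xⱼ)/(xᵢ - xⱼ)

L_0(-3.8) = (-3.8 - (-1))/(-5 - (-1)) = 0.700000
L_1(-3.8) = (-3.8 - (-5))/(-1 - (-5)) = 0.300000

P(-3.8) = (-7)×L_0(-3.8) + 10×L_1(-3.8)
P(-3.8) = -1.900000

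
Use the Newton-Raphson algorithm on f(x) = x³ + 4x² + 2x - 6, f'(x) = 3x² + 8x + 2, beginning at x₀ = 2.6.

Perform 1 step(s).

f(x) = x³ + 4x² + 2x - 6
f'(x) = 3x² + 8x + 2
x₀ = 2.6

Newton-Raphson formula: x_{n+1} = x_n - f(x_n)/f'(x_n)

Iteration 1:
  f(2.600000) = 43.816000
  f'(2.600000) = 43.080000
  x_1 = 2.600000 - 43.816000/43.080000 = 1.582916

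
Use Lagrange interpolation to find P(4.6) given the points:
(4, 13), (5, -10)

Lagrange interpolation formula:
P(x) = Σ yᵢ × Lᵢ(x)
where Lᵢ(x) = Π_{j≠i} (x - xⱼ)/(xᵢ - xⱼ)

L_0(4.6) = (4.6 - 5)/(4 - 5) = 0.400000
L_1(4.6) = (4.6 - 4)/(5 - 4) = 0.600000

P(4.6) = 13×L_0(4.6) + (-10)×L_1(4.6)
P(4.6) = -0.800000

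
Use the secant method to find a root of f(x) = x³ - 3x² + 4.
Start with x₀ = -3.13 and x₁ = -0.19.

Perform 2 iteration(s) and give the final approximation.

f(x) = x³ - 3x² + 4
x₀ = -3.13, x₁ = -0.19

Secant formula: x_{n+1} = x_n - f(x_n)(x_n - x_{n-1})/(f(x_n) - f(x_{n-1}))

Iteration 1:
  f(-3.130000) = -56.054997
  f(-0.190000) = 3.884841
  x_2 = -0.190000 - 3.884841×(-0.190000 - (-3.130000))/(3.884841 - (-56.054997))
       = -0.380548
Iteration 2:
  f(-0.190000) = 3.884841
  f(-0.380548) = 3.510439
  x_3 = -0.380548 - 3.510439×(-0.380548 - (-0.190000))/(3.510439 - 3.884841)
       = -2.167153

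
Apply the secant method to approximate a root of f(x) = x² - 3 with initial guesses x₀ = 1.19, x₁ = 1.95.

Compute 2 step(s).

f(x) = x² - 3
x₀ = 1.19, x₁ = 1.95

Secant formula: x_{n+1} = x_n - f(x_n)(x_n - x_{n-1})/(f(x_n) - f(x_{n-1}))

Iteration 1:
  f(1.190000) = -1.583900
  f(1.950000) = 0.802500
  x_2 = 1.950000 - 0.802500×(1.950000 - 1.190000)/(0.802500 - (-1.583900))
       = 1.694427
Iteration 2:
  f(1.950000) = 0.802500
  f(1.694427) = -0.128918
  x_3 = 1.694427 - (-0.128918)×(1.694427 - 1.950000)/(-0.128918 - 0.802500)
       = 1.729801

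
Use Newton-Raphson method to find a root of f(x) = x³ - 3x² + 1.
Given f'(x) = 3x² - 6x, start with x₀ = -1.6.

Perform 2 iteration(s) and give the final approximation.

f(x) = x³ - 3x² + 1
f'(x) = 3x² - 6x
x₀ = -1.6

Newton-Raphson formula: x_{n+1} = x_n - f(x_n)/f'(x_n)

Iteration 1:
  f(-1.600000) = -10.776000
  f'(-1.600000) = 17.280000
  x_1 = -1.600000 - (-10.776000)/17.280000 = -0.976389
Iteration 2:
  f(-0.976389) = -2.790832
  f'(-0.976389) = 8.718339
  x_2 = -0.976389 - (-2.790832)/8.718339 = -0.656278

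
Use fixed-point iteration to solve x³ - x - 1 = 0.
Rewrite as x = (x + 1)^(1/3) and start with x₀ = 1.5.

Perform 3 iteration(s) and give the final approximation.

Equation: x³ - x - 1 = 0
Fixed-point form: x = (x + 1)^(1/3)
x₀ = 1.5

x_1 = g(1.500000) = 1.357209
x_2 = g(1.357209) = 1.330861
x_3 = g(1.330861) = 1.325884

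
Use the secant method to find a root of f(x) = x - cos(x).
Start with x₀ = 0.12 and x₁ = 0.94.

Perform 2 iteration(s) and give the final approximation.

f(x) = x - cos(x)
x₀ = 0.12, x₁ = 0.94

Secant formula: x_{n+1} = x_n - f(x_n)(x_n - x_{n-1})/(f(x_n) - f(x_{n-1}))

Iteration 1:
  f(0.120000) = -0.872809
  f(0.940000) = 0.350212
  x_2 = 0.940000 - 0.350212×(0.940000 - 0.120000)/(0.350212 - (-0.872809))
       = 0.705193
Iteration 2:
  f(0.940000) = 0.350212
  f(0.705193) = -0.056293
  x_3 = 0.705193 - (-0.056293)×(0.705193 - 0.940000)/(-0.056293 - 0.350212)
       = 0.737709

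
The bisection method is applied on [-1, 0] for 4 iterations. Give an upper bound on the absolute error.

Bisection error bound: |error| ≤ (b-a)/2^n
|error| ≤ (0 - (-1))/2^4 = 1/2^4
|error| ≤ 0.0625000000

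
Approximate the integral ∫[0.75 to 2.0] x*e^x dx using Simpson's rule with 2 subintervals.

f(x) = x*e^x
a = 0.75, b = 2.0, n = 2
h = (b - a)/n = 0.625000

Simpson's rule: (h/3)[f(x₀) + 4f(x₁) + 2f(x₂) + ... + f(xₙ)]

x_0 = 0.7500, f(x_0) = 1.587750, coefficient = 1
x_1 = 1.3750, f(x_1) = 5.438230, coefficient = 4
x_2 = 2.0000, f(x_2) = 14.778112, coefficient = 1

I ≈ (0.625000/3) × 38.118784 = 7.941413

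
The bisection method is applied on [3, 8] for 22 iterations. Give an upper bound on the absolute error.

Bisection error bound: |error| ≤ (b-a)/2^n
|error| ≤ (8 - 3)/2^22 = 5/2^22
|error| ≤ 0.0000011921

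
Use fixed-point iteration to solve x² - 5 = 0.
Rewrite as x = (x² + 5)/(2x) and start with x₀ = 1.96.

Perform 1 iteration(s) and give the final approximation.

Equation: x² - 5 = 0
Fixed-point form: x = (x² + 5)/(2x)
x₀ = 1.96

x_1 = g(1.960000) = 2.255510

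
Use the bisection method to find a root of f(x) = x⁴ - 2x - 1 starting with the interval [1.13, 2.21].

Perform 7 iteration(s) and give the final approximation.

f(x) = x⁴ - 2x - 1
Initial interval: [1.13, 2.21]

Iteration 1:
  c_1 = (1.130000 + 2.210000)/2 = 1.670000
  f(c_1) = f(1.670000) = 3.437963
  f(a) × f(c) < 0, new interval: [1.130000, 1.670000]
Iteration 2:
  c_2 = (1.130000 + 1.670000)/2 = 1.400000
  f(c_2) = f(1.400000) = 0.041600
  f(a) × f(c) < 0, new interval: [1.130000, 1.400000]
Iteration 3:
  c_3 = (1.130000 + 1.400000)/2 = 1.265000
  f(c_3) = f(1.265000) = -0.969280
  f(a) × f(c) ≥ 0, new interval: [1.265000, 1.400000]
Iteration 4:
  c_4 = (1.265000 + 1.400000)/2 = 1.332500
  f(c_4) = f(1.332500) = -0.512400
  f(a) × f(c) ≥ 0, new interval: [1.332500, 1.400000]
Iteration 5:
  c_5 = (1.332500 + 1.400000)/2 = 1.366250
  f(c_5) = f(1.366250) = -0.248159
  f(a) × f(c) ≥ 0, new interval: [1.366250, 1.400000]
Iteration 6:
  c_6 = (1.366250 + 1.400000)/2 = 1.383125
  f(c_6) = f(1.383125) = -0.106548
  f(a) × f(c) ≥ 0, new interval: [1.383125, 1.400000]
Iteration 7:
  c_7 = (1.383125 + 1.400000)/2 = 1.391563
  f(c_7) = f(1.391563) = -0.033301
  f(a) × f(c) ≥ 0, new interval: [1.391563, 1.400000]

After 7 iteration(s), the approximation is c_7 = 1.391563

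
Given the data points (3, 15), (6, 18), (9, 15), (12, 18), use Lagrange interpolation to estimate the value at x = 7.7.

Lagrange interpolation formula:
P(x) = Σ yᵢ × Lᵢ(x)
where Lᵢ(x) = Π_{j≠i} (x - xⱼ)/(xᵢ - xⱼ)

L_0(7.7) = (7.7 - 6)/(3 - 6) × (7.7 - 9)/(3 - 9) × (7.7 - 12)/(3 - 12) = -0.058660
L_1(7.7) = (7.7 - 3)/(6 - 3) × (7.7 - 9)/(6 - 9) × (7.7 - 12)/(6 - 12) = 0.486537
L_2(7.7) = (7.7 - 3)/(9 - 3) × (7.7 - 6)/(9 - 6) × (7.7 - 12)/(9 - 12) = 0.636241
L_3(7.7) = (7.7 - 3)/(12 - 3) × (7.7 - 6)/(12 - 6) × (7.7 - 9)/(12 - 9) = -0.064117

P(7.7) = 15×L_0(7.7) + 18×L_1(7.7) + 15×L_2(7.7) + 18×L_3(7.7)
P(7.7) = 16.267259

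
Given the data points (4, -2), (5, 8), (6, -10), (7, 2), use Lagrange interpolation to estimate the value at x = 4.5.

Lagrange interpolation formula:
P(x) = Σ yᵢ × Lᵢ(x)
where Lᵢ(x) = Π_{j≠i} (x - xⱼ)/(xᵢ - xⱼ)

L_0(4.5) = (4.5 - 5)/(4 - 5) × (4.5 - 6)/(4 - 6) × (4.5 - 7)/(4 - 7) = 0.312500
L_1(4.5) = (4.5 - 4)/(5 - 4) × (4.5 - 6)/(5 - 6) × (4.5 - 7)/(5 - 7) = 0.937500
L_2(4.5) = (4.5 - 4)/(6 - 4) × (4.5 - 5)/(6 - 5) × (4.5 - 7)/(6 - 7) = -0.312500
L_3(4.5) = (4.5 - 4)/(7 - 4) × (4.5 - 5)/(7 - 5) × (4.5 - 6)/(7 - 6) = 0.062500

P(4.5) = (-2)×L_0(4.5) + 8×L_1(4.5) + (-10)×L_2(4.5) + 2×L_3(4.5)
P(4.5) = 10.125000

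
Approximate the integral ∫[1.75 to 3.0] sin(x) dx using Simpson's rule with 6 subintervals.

f(x) = sin(x)
a = 1.75, b = 3.0, n = 6
h = (b - a)/n = 0.208333

Simpson's rule: (h/3)[f(x₀) + 4f(x₁) + 2f(x₂) + ... + f(xₙ)]

x_0 = 1.7500, f(x_0) = 0.983986, coefficient = 1
x_1 = 1.9583, f(x_1) = 0.925843, coefficient = 4
x_2 = 2.1667, f(x_2) = 0.827660, coefficient = 2
x_3 = 2.3750, f(x_3) = 0.693685, coefficient = 4
x_4 = 2.5833, f(x_4) = 0.529711, coefficient = 2
x_5 = 2.7917, f(x_5) = 0.342828, coefficient = 4
x_6 = 3.0000, f(x_6) = 0.141120, coefficient = 1

I ≈ (0.208333/3) × 11.689272 = 0.811755
Exact value: 0.811746
Error: 0.000009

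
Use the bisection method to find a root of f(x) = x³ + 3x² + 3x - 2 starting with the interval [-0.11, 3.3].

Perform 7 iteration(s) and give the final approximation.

f(x) = x³ + 3x² + 3x - 2
Initial interval: [-0.11, 3.3]

Iteration 1:
  c_1 = (-0.110000 + 3.300000)/2 = 1.595000
  f(c_1) = f(1.595000) = 14.474795
  f(a) × f(c) < 0, new interval: [-0.110000, 1.595000]
Iteration 2:
  c_2 = (-0.110000 + 1.595000)/2 = 0.742500
  f(c_2) = f(0.742500) = 2.290764
  f(a) × f(c) < 0, new interval: [-0.110000, 0.742500]
Iteration 3:
  c_3 = (-0.110000 + 0.742500)/2 = 0.316250
  f(c_3) = f(0.316250) = -0.719578
  f(a) × f(c) ≥ 0, new interval: [0.316250, 0.742500]
Iteration 4:
  c_4 = (0.316250 + 0.742500)/2 = 0.529375
  f(c_4) = f(0.529375) = 0.577190
  f(a) × f(c) < 0, new interval: [0.316250, 0.529375]
Iteration 5:
  c_5 = (0.316250 + 0.529375)/2 = 0.422812
  f(c_5) = f(0.422812) = -0.119665
  f(a) × f(c) ≥ 0, new interval: [0.422812, 0.529375]
Iteration 6:
  c_6 = (0.422812 + 0.529375)/2 = 0.476094
  f(c_6) = f(0.476094) = 0.216191
  f(a) × f(c) < 0, new interval: [0.422812, 0.476094]
Iteration 7:
  c_7 = (0.422812 + 0.476094)/2 = 0.449453
  f(c_7) = f(0.449453) = 0.045177
  f(a) × f(c) < 0, new interval: [0.422812, 0.449453]

After 7 iteration(s), the approximation is c_7 = 0.449453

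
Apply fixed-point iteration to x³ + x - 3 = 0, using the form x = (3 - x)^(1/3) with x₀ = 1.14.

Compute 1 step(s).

Equation: x³ + x - 3 = 0
Fixed-point form: x = (3 - x)^(1/3)
x₀ = 1.14

x_1 = g(1.140000) = 1.229809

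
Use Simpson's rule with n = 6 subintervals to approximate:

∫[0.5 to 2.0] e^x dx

f(x) = e^x
a = 0.5, b = 2.0, n = 6
h = (b - a)/n = 0.250000

Simpson's rule: (h/3)[f(x₀) + 4f(x₁) + 2f(x₂) + ... + f(xₙ)]

x_0 = 0.5000, f(x_0) = 1.648721, coefficient = 1
x_1 = 0.7500, f(x_1) = 2.117000, coefficient = 4
x_2 = 1.0000, f(x_2) = 2.718282, coefficient = 2
x_3 = 1.2500, f(x_3) = 3.490343, coefficient = 4
x_4 = 1.5000, f(x_4) = 4.481689, coefficient = 2
x_5 = 1.7500, f(x_5) = 5.754603, coefficient = 4
x_6 = 2.0000, f(x_6) = 7.389056, coefficient = 1

I ≈ (0.250000/3) × 68.885502 = 5.740458
Exact value: 5.740335
Error: 0.000124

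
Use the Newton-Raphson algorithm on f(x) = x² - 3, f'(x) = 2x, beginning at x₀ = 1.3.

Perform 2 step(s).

f(x) = x² - 3
f'(x) = 2x
x₀ = 1.3

Newton-Raphson formula: x_{n+1} = x_n - f(x_n)/f'(x_n)

Iteration 1:
  f(1.300000) = -1.310000
  f'(1.300000) = 2.600000
  x_1 = 1.300000 - (-1.310000)/2.600000 = 1.803846
Iteration 2:
  f(1.803846) = 0.253861
  f'(1.803846) = 3.607692
  x_2 = 1.803846 - 0.253861/3.607692 = 1.733480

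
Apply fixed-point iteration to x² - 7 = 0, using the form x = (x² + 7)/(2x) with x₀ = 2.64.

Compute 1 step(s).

Equation: x² - 7 = 0
Fixed-point form: x = (x² + 7)/(2x)
x₀ = 2.64

x_1 = g(2.640000) = 2.645758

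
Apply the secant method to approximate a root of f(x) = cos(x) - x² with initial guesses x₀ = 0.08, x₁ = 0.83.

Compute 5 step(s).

f(x) = cos(x) - x²
x₀ = 0.08, x₁ = 0.83

Secant formula: x_{n+1} = x_n - f(x_n)(x_n - x_{n-1})/(f(x_n) - f(x_{n-1}))

Iteration 1:
  f(0.080000) = 0.990402
  f(0.830000) = -0.014024
  x_2 = 0.830000 - (-0.014024)×(0.830000 - 0.080000)/(-0.014024 - 0.990402)
       = 0.819528
Iteration 2:
  f(0.830000) = -0.014024
  f(0.819528) = 0.010940
  x_3 = 0.819528 - 0.010940×(0.819528 - 0.830000)/(0.010940 - (-0.014024))
       = 0.824117
Iteration 3:
  f(0.819528) = 0.010940
  f(0.824117) = 0.000036
  x_4 = 0.824117 - 0.000036×(0.824117 - 0.819528)/(0.000036 - 0.010940)
       = 0.824132
Iteration 4:
  f(0.824117) = 0.000036
  f(0.824132) = 0.000000
  x_5 = 0.824132 - 0.000000×(0.824132 - 0.824117)/(0.000000 - 0.000036)
       = 0.824132
Iteration 5:
  f(0.824132) = 0.000000
  f(0.824132) = 0.000000
  x_6 = 0.824132 - 0.000000×(0.824132 - 0.824132)/(0.000000 - 0.000000)
       = 0.824132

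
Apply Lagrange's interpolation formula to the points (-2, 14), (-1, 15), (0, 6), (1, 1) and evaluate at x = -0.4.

Lagrange interpolation formula:
P(x) = Σ yᵢ × Lᵢ(x)
where Lᵢ(x) = Π_{j≠i} (x - xⱼ)/(xᵢ - xⱼ)

L_0(-0.4) = (-0.4 - (-1))/(-2 - (-1)) × (-0.4 - 0)/(-2 - 0) × (-0.4 - 1)/(-2 - 1) = -0.056000
L_1(-0.4) = (-0.4 - (-2))/(-1 - (-2)) × (-0.4 - 0)/(-1 - 0) × (-0.4 - 1)/(-1 - 1) = 0.448000
L_2(-0.4) = (-0.4 - (-2))/(0 - (-2)) × (-0.4 - (-1))/(0 - (-1)) × (-0.4 - 1)/(0 - 1) = 0.672000
L_3(-0.4) = (-0.4 - (-2))/(1 - (-2)) × (-0.4 - (-1))/(1 - (-1)) × (-0.4 - 0)/(1 - 0) = -0.064000

P(-0.4) = 14×L_0(-0.4) + 15×L_1(-0.4) + 6×L_2(-0.4) + 1×L_3(-0.4)
P(-0.4) = 9.904000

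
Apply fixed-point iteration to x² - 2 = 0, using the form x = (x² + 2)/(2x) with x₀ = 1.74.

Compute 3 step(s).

Equation: x² - 2 = 0
Fixed-point form: x = (x² + 2)/(2x)
x₀ = 1.74

x_1 = g(1.740000) = 1.444713
x_2 = g(1.444713) = 1.414535
x_3 = g(1.414535) = 1.414214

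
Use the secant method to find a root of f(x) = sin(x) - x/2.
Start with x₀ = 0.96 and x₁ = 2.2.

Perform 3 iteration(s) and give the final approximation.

f(x) = sin(x) - x/2
x₀ = 0.96, x₁ = 2.2

Secant formula: x_{n+1} = x_n - f(x_n)(x_n - x_{n-1})/(f(x_n) - f(x_{n-1}))

Iteration 1:
  f(0.960000) = 0.339192
  f(2.200000) = -0.291504
  x_2 = 2.200000 - (-0.291504)×(2.200000 - 0.960000)/(-0.291504 - 0.339192)
       = 1.626879
Iteration 2:
  f(2.200000) = -0.291504
  f(1.626879) = 0.184988
  x_3 = 1.626879 - 0.184988×(1.626879 - 2.200000)/(0.184988 - (-0.291504))
       = 1.849382
Iteration 3:
  f(1.626879) = 0.184988
  f(1.849382) = 0.036755
  x_4 = 1.849382 - 0.036755×(1.849382 - 1.626879)/(0.036755 - 0.184988)
       = 1.904551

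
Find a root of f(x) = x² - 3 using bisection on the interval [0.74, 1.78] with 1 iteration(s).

f(x) = x² - 3
Initial interval: [0.74, 1.78]

Iteration 1:
  c_1 = (0.740000 + 1.780000)/2 = 1.260000
  f(c_1) = f(1.260000) = -1.412400
  f(a) × f(c) ≥ 0, new interval: [1.260000, 1.780000]

After 1 iteration(s), the approximation is c_1 = 1.260000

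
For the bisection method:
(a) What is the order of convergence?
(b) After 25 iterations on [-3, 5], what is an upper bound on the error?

(a) Bisection has linear (order 1) convergence; the error is halved each step.

(b) Error bound = (b-a)/2^n = (5 - (-3))/2^{25}
    = 8/2^{25}

(a) 1 (linear); (b) error ≤ 2.38e-07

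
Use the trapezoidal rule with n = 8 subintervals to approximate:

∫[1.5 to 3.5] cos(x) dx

f(x) = cos(x)
a = 1.5, b = 3.5, n = 8
h = (b - a)/n = 0.250000

Trapezoidal rule: (h/2)[f(x₀) + 2f(x₁) + 2f(x₂) + ... + f(xₙ)]

x_0 = 1.5000, f(x_0) = 0.070737, coefficient = 1
x_1 = 1.7500, f(x_1) = -0.178246, coefficient = 2
x_2 = 2.0000, f(x_2) = -0.416147, coefficient = 2
x_3 = 2.2500, f(x_3) = -0.628174, coefficient = 2
x_4 = 2.5000, f(x_4) = -0.801144, coefficient = 2
x_5 = 2.7500, f(x_5) = -0.924302, coefficient = 2
x_6 = 3.0000, f(x_6) = -0.989992, coefficient = 2
x_7 = 3.2500, f(x_7) = -0.994130, coefficient = 2
x_8 = 3.5000, f(x_8) = -0.936457, coefficient = 1

I ≈ (0.250000/2) × -10.729989 = -1.341249
Exact value: -1.348278
Error: 0.007030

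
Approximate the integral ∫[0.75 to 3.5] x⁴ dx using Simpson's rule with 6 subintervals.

f(x) = x⁴
a = 0.75, b = 3.5, n = 6
h = (b - a)/n = 0.458333

Simpson's rule: (h/3)[f(x₀) + 4f(x₁) + 2f(x₂) + ... + f(xₙ)]

x_0 = 0.7500, f(x_0) = 0.316406, coefficient = 1
x_1 = 1.2083, f(x_1) = 2.131803, coefficient = 4
x_2 = 1.6667, f(x_2) = 7.716049, coefficient = 2
x_3 = 2.1250, f(x_3) = 20.390869, coefficient = 4
x_4 = 2.5833, f(x_4) = 44.537085, coefficient = 2
x_5 = 3.0417, f(x_5) = 85.594621, coefficient = 4
x_6 = 3.5000, f(x_6) = 150.062500, coefficient = 1

I ≈ (0.458333/3) × 687.354348 = 105.012470
Exact value: 104.996289
Error: 0.016181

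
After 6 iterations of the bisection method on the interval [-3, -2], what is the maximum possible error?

Bisection error bound: |error| ≤ (b-a)/2^n
|error| ≤ (-2 - (-3))/2^6 = 1/2^6
|error| ≤ 0.0156250000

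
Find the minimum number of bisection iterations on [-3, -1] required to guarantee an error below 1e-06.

We need (b-a)/2^n ≤ 1e-06
(-1 - (-3))/2^n ≤ 1e-06
2/2^n ≤ 1e-06
2^n ≥ 2000000
n ≥ log₂(2000000) = 20.93
n ≥ 21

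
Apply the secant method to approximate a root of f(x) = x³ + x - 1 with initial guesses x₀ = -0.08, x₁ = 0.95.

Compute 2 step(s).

f(x) = x³ + x - 1
x₀ = -0.08, x₁ = 0.95

Secant formula: x_{n+1} = x_n - f(x_n)(x_n - x_{n-1})/(f(x_n) - f(x_{n-1}))

Iteration 1:
  f(-0.080000) = -1.080512
  f(0.950000) = 0.807375
  x_2 = 0.950000 - 0.807375×(0.950000 - (-0.080000))/(0.807375 - (-1.080512))
       = 0.509510
Iteration 2:
  f(0.950000) = 0.807375
  f(0.509510) = -0.358222
  x_3 = 0.509510 - (-0.358222)×(0.509510 - 0.950000)/(-0.358222 - 0.807375)
       = 0.644885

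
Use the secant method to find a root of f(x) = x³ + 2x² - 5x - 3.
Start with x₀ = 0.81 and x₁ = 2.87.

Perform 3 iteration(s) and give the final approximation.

f(x) = x³ + 2x² - 5x - 3
x₀ = 0.81, x₁ = 2.87

Secant formula: x_{n+1} = x_n - f(x_n)(x_n - x_{n-1})/(f(x_n) - f(x_{n-1}))

Iteration 1:
  f(0.810000) = -5.206359
  f(2.870000) = 22.763703
  x_2 = 2.870000 - 22.763703×(2.870000 - 0.810000)/(22.763703 - (-5.206359))
       = 1.193449
Iteration 2:
  f(2.870000) = 22.763703
  f(1.193449) = -4.418749
  x_3 = 1.193449 - (-4.418749)×(1.193449 - 2.870000)/(-4.418749 - 22.763703)
       = 1.465987
Iteration 3:
  f(1.193449) = -4.418749
  f(1.465987) = -2.881117
  x_4 = 1.465987 - (-2.881117)×(1.465987 - 1.193449)/(-2.881117 - (-4.418749))
       = 1.976652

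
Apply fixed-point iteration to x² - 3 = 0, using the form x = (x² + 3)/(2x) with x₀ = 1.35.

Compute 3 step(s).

Equation: x² - 3 = 0
Fixed-point form: x = (x² + 3)/(2x)
x₀ = 1.35

x_1 = g(1.350000) = 1.786111
x_2 = g(1.786111) = 1.732869
x_3 = g(1.732869) = 1.732051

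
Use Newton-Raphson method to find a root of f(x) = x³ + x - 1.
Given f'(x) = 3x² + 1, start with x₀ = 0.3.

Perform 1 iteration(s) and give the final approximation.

f(x) = x³ + x - 1
f'(x) = 3x² + 1
x₀ = 0.3

Newton-Raphson formula: x_{n+1} = x_n - f(x_n)/f'(x_n)

Iteration 1:
  f(0.300000) = -0.673000
  f'(0.300000) = 1.270000
  x_1 = 0.300000 - (-0.673000)/1.270000 = 0.829921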